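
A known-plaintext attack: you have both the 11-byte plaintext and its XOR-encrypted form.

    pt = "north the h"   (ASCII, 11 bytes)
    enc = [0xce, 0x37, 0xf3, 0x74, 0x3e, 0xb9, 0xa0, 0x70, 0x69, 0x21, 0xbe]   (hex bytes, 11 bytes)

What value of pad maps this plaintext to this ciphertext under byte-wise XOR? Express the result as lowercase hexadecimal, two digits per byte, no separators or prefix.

a05881005699d4180c01d6

Since enc = pt ⊕ pad, XORing both sides with pt gives pad = pt ⊕ enc.
01101110 ⊕ 11001110 = 10100000
01101111 ⊕ 00110111 = 01011000
01110010 ⊕ 11110011 = 10000001
01110100 ⊕ 01110100 = 00000000
01101000 ⊕ 00111110 = 01010110
00100000 ⊕ 10111001 = 10011001
01110100 ⊕ 10100000 = 11010100
01101000 ⊕ 01110000 = 00011000
01100101 ⊕ 01101001 = 00001100
00100000 ⊕ 00100001 = 00000001
01101000 ⊕ 10111110 = 11010110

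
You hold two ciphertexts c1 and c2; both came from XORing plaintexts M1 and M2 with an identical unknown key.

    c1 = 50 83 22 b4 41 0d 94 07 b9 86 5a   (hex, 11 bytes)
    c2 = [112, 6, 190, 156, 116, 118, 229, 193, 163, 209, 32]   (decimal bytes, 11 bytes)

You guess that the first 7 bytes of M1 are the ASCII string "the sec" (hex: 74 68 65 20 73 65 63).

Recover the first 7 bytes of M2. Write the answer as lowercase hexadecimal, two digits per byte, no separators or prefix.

54edf908461e12

First, c1 ⊕ c2 = (M1 ⊕ K) ⊕ (M2 ⊕ K) = M1 ⊕ M2, so the key drops out. Then M2 = (M1 ⊕ M2) ⊕ M1 over the first 7 bytes.
byte 0: (50 xor 70) xor 74 = 20 xor 74 = 54
byte 1: (83 xor 06) xor 68 = 85 xor 68 = ed
byte 2: (22 xor be) xor 65 = 9c xor 65 = f9
byte 3: (b4 xor 9c) xor 20 = 28 xor 20 = 08
byte 4: (41 xor 74) xor 73 = 35 xor 73 = 46
byte 5: (0d xor 76) xor 65 = 7b xor 65 = 1e
byte 6: (94 xor e5) xor 63 = 71 xor 63 = 12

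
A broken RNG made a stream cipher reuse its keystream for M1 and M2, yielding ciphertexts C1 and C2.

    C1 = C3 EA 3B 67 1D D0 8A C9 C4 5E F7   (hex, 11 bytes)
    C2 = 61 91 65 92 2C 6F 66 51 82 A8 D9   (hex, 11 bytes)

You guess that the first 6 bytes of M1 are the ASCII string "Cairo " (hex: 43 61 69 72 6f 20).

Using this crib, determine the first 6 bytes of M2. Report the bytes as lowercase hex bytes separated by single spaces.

e1 1a 37 87 5e 9f

First, C1 ⊕ C2 = (M1 ⊕ K) ⊕ (M2 ⊕ K) = M1 ⊕ M2, so the key drops out. Then M2 = (M1 ⊕ M2) ⊕ M1 over the first 6 bytes.
byte 0: (c3 XOR 61) XOR 43 = a2 XOR 43 = e1
byte 1: (ea XOR 91) XOR 61 = 7b XOR 61 = 1a
byte 2: (3b XOR 65) XOR 69 = 5e XOR 69 = 37
byte 3: (67 XOR 92) XOR 72 = f5 XOR 72 = 87
byte 4: (1d XOR 2c) XOR 6f = 31 XOR 6f = 5e
byte 5: (d0 XOR 6f) XOR 20 = bf XOR 20 = 9f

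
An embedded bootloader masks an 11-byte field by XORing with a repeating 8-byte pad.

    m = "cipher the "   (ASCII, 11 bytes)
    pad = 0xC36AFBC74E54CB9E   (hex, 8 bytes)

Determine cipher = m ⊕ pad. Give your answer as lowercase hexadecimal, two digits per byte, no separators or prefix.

a0038baf2b26ebeaab0fdb

The 8-byte key repeats, so the effective keystream is c3 6a fb c7 4e 54 cb 9e c3 6a fb.
byte 0: 63 ^ c3 = a0
byte 1: 69 ^ 6a = 03
byte 2: 70 ^ fb = 8b
byte 3: 68 ^ c7 = af
byte 4: 65 ^ 4e = 2b
byte 5: 72 ^ 54 = 26
byte 6: 20 ^ cb = eb
byte 7: 74 ^ 9e = ea
byte 8: 68 ^ c3 = ab
byte 9: 65 ^ 6a = 0f
byte 10: 20 ^ fb = db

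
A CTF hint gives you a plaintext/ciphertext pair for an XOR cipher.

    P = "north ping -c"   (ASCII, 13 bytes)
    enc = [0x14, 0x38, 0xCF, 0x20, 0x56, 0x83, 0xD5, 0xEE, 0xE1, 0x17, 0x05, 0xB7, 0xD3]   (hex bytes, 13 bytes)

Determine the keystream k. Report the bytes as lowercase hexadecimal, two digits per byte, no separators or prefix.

Since enc = P ⊕ k, XORing both sides with P gives k = P ⊕ enc.
byte 0: 01101110 xor 00010100 = 01111010
byte 1: 01101111 xor 00111000 = 01010111
byte 2: 01110010 xor 11001111 = 10111101
byte 3: 01110100 xor 00100000 = 01010100
byte 4: 01101000 xor 01010110 = 00111110
byte 5: 00100000 xor 10000011 = 10100011
byte 6: 01110000 xor 11010101 = 10100101
byte 7: 01101001 xor 11101110 = 10000111
byte 8: 01101110 xor 11100001 = 10001111
byte 9: 01100111 xor 00010111 = 01110000
byte 10: 00100000 xor 00000101 = 00100101
byte 11: 00101101 xor 10110111 = 10011010
byte 12: 01100011 xor 11010011 = 10110000

7a57bd543ea3a5878f70259ab0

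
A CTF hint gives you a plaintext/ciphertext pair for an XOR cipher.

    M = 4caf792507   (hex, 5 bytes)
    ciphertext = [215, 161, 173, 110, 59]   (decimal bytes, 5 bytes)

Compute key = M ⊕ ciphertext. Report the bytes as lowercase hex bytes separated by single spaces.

9b 0e d4 4b 3c

Since ciphertext = M ⊕ key, XORing both sides with M gives key = M ⊕ ciphertext.
byte 0: 4c ⊕ d7 = 9b
byte 1: af ⊕ a1 = 0e
byte 2: 79 ⊕ ad = d4
byte 3: 25 ⊕ 6e = 4b
byte 4: 07 ⊕ 3b = 3c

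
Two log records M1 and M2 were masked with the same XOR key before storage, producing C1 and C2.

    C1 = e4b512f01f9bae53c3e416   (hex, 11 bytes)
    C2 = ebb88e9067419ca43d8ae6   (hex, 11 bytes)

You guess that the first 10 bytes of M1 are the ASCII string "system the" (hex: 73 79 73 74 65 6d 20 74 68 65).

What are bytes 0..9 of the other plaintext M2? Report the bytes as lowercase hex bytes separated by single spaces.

First, C1 ⊕ C2 = (M1 ⊕ K) ⊕ (M2 ⊕ K) = M1 ⊕ M2, so the key drops out. Then M2 = (M1 ⊕ M2) ⊕ M1 over the first 10 bytes.
byte 0: (e4 ⊕ eb) ⊕ 73 = 0f ⊕ 73 = 7c
byte 1: (b5 ⊕ b8) ⊕ 79 = 0d ⊕ 79 = 74
byte 2: (12 ⊕ 8e) ⊕ 73 = 9c ⊕ 73 = ef
byte 3: (f0 ⊕ 90) ⊕ 74 = 60 ⊕ 74 = 14
byte 4: (1f ⊕ 67) ⊕ 65 = 78 ⊕ 65 = 1d
byte 5: (9b ⊕ 41) ⊕ 6d = da ⊕ 6d = b7
byte 6: (ae ⊕ 9c) ⊕ 20 = 32 ⊕ 20 = 12
byte 7: (53 ⊕ a4) ⊕ 74 = f7 ⊕ 74 = 83
byte 8: (c3 ⊕ 3d) ⊕ 68 = fe ⊕ 68 = 96
byte 9: (e4 ⊕ 8a) ⊕ 65 = 6e ⊕ 65 = 0b

7c 74 ef 14 1d b7 12 83 96 0b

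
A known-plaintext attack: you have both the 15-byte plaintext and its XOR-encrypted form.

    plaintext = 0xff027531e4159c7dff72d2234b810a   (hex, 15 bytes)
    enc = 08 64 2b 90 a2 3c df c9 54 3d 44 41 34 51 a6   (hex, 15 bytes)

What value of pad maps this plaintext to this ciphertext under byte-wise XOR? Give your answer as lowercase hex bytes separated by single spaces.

Since enc = plaintext ⊕ pad, XORing both sides with plaintext gives pad = plaintext ⊕ enc.
byte 0: 255 xor   8 = 247
byte 1:   2 xor 100 = 102
byte 2: 117 xor  43 =  94
byte 3:  49 xor 144 = 161
byte 4: 228 xor 162 =  70
byte 5:  21 xor  60 =  41
byte 6: 156 xor 223 =  67
byte 7: 125 xor 201 = 180
byte 8: 255 xor  84 = 171
byte 9: 114 xor  61 =  79
byte 10: 210 xor  68 = 150
byte 11:  35 xor  65 =  98
byte 12:  75 xor  52 = 127
byte 13: 129 xor  81 = 208
byte 14:  10 xor 166 = 172

f7 66 5e a1 46 29 43 b4 ab 4f 96 62 7f d0 ac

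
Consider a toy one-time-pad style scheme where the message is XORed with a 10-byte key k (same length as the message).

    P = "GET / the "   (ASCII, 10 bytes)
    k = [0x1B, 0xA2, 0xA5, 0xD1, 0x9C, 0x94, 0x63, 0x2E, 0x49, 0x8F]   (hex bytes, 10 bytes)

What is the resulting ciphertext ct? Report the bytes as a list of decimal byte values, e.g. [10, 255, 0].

[92, 231, 241, 241, 179, 180, 23, 70, 44, 175]

01000111 xor 00011011 = 01011100
01000101 xor 10100010 = 11100111
01010100 xor 10100101 = 11110001
00100000 xor 11010001 = 11110001
00101111 xor 10011100 = 10110011
00100000 xor 10010100 = 10110100
01110100 xor 01100011 = 00010111
01101000 xor 00101110 = 01000110
01100101 xor 01001001 = 00101100
00100000 xor 10001111 = 10101111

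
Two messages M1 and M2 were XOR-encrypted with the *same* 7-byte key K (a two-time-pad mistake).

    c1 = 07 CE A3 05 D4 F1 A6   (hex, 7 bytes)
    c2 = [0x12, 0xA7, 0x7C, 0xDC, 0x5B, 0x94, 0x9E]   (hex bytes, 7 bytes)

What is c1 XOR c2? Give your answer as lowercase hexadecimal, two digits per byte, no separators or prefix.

1569dfd98f6538

c1 ⊕ c2 = (M1 ⊕ K) ⊕ (M2 ⊕ K) = M1 ⊕ M2 — the shared key cancels under XOR.
  7 ⊕  18 =  21
206 ⊕ 167 = 105
163 ⊕ 124 = 223
  5 ⊕ 220 = 217
212 ⊕  91 = 143
241 ⊕ 148 = 101
166 ⊕ 158 =  56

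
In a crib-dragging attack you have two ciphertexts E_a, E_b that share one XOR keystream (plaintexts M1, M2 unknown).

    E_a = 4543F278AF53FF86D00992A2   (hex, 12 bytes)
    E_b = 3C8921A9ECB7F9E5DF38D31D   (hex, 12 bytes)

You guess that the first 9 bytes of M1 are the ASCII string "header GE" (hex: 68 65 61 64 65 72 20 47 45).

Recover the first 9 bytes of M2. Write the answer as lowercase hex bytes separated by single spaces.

First, E_a ⊕ E_b = (M1 ⊕ K) ⊕ (M2 ⊕ K) = M1 ⊕ M2, so the key drops out. Then M2 = (M1 ⊕ M2) ⊕ M1 over the first 9 bytes.
byte 0: (45 xor 3c) xor 68 = 79 xor 68 = 11
byte 1: (43 xor 89) xor 65 = ca xor 65 = af
byte 2: (f2 xor 21) xor 61 = d3 xor 61 = b2
byte 3: (78 xor a9) xor 64 = d1 xor 64 = b5
byte 4: (af xor ec) xor 65 = 43 xor 65 = 26
byte 5: (53 xor b7) xor 72 = e4 xor 72 = 96
byte 6: (ff xor f9) xor 20 = 06 xor 20 = 26
byte 7: (86 xor e5) xor 47 = 63 xor 47 = 24
byte 8: (d0 xor df) xor 45 = 0f xor 45 = 4a

11 af b2 b5 26 96 26 24 4a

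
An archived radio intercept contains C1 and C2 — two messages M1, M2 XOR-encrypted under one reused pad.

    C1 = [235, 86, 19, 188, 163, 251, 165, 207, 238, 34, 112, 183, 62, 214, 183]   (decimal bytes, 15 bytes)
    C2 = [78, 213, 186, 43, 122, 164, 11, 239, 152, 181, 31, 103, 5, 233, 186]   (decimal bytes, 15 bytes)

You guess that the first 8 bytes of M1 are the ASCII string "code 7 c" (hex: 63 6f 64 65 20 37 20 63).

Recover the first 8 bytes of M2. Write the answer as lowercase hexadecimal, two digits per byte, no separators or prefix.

c6eccdf2f9688e43

First, C1 ⊕ C2 = (M1 ⊕ K) ⊕ (M2 ⊕ K) = M1 ⊕ M2, so the key drops out. Then M2 = (M1 ⊕ M2) ⊕ M1 over the first 8 bytes.
byte 0: (eb ^ 4e) ^ 63 = a5 ^ 63 = c6
byte 1: (56 ^ d5) ^ 6f = 83 ^ 6f = ec
byte 2: (13 ^ ba) ^ 64 = a9 ^ 64 = cd
byte 3: (bc ^ 2b) ^ 65 = 97 ^ 65 = f2
byte 4: (a3 ^ 7a) ^ 20 = d9 ^ 20 = f9
byte 5: (fb ^ a4) ^ 37 = 5f ^ 37 = 68
byte 6: (a5 ^ 0b) ^ 20 = ae ^ 20 = 8e
byte 7: (cf ^ ef) ^ 63 = 20 ^ 63 = 43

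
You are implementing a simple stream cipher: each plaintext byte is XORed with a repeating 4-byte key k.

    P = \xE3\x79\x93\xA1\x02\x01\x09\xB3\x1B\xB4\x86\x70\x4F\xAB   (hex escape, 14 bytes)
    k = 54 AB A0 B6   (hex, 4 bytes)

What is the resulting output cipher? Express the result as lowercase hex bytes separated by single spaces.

The 4-byte key repeats, so the effective keystream is 54 ab a0 b6 54 ab a0 b6 54 ab a0 b6 54 ab.
byte 0: e3 xor 54 = b7
byte 1: 79 xor ab = d2
byte 2: 93 xor a0 = 33
byte 3: a1 xor b6 = 17
byte 4: 02 xor 54 = 56
byte 5: 01 xor ab = aa
byte 6: 09 xor a0 = a9
byte 7: b3 xor b6 = 05
byte 8: 1b xor 54 = 4f
byte 9: b4 xor ab = 1f
byte 10: 86 xor a0 = 26
byte 11: 70 xor b6 = c6
byte 12: 4f xor 54 = 1b
byte 13: ab xor ab = 00

b7 d2 33 17 56 aa a9 05 4f 1f 26 c6 1b 00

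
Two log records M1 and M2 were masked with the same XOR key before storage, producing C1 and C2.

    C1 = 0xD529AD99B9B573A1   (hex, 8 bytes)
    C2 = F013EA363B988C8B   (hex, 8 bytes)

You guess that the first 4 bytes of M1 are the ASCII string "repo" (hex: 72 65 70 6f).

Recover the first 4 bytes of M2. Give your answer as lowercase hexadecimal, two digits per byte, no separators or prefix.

575f37c0

First, C1 ⊕ C2 = (M1 ⊕ K) ⊕ (M2 ⊕ K) = M1 ⊕ M2, so the key drops out. Then M2 = (M1 ⊕ M2) ⊕ M1 over the first 4 bytes.
byte 0: (d5 ⊕ f0) ⊕ 72 = 25 ⊕ 72 = 57
byte 1: (29 ⊕ 13) ⊕ 65 = 3a ⊕ 65 = 5f
byte 2: (ad ⊕ ea) ⊕ 70 = 47 ⊕ 70 = 37
byte 3: (99 ⊕ 36) ⊕ 6f = af ⊕ 6f = c0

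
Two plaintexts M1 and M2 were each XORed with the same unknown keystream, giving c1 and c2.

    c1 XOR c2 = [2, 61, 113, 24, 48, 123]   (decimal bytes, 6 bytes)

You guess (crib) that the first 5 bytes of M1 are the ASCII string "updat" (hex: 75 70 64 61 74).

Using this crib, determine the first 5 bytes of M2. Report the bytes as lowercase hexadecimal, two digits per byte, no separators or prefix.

774d157944

Since c1 ⊕ c2 = M1 ⊕ M2, XORing with the guessed M1 bytes yields the corresponding M2 bytes: M2 = (c1 ⊕ c2) ⊕ M1.
02 XOR 75 = 77
3d XOR 70 = 4d
71 XOR 64 = 15
18 XOR 61 = 79
30 XOR 74 = 44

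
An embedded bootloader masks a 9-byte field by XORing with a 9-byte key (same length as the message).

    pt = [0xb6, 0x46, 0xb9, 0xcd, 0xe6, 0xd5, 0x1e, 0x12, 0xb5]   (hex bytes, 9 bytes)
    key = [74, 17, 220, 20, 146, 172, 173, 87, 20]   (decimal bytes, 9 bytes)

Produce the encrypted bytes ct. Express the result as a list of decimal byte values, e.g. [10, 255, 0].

XOR is its own inverse, so applying the key byte-wise gives the result directly.
182 XOR  74 = 252
 70 XOR  17 =  87
185 XOR 220 = 101
205 XOR  20 = 217
230 XOR 146 = 116
213 XOR 172 = 121
 30 XOR 173 = 179
 18 XOR  87 =  69
181 XOR  20 = 161

[252, 87, 101, 217, 116, 121, 179, 69, 161]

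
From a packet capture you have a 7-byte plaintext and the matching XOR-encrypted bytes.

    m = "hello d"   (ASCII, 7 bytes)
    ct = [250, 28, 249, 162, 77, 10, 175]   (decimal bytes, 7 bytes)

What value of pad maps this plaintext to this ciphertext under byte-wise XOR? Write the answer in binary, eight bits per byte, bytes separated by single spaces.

10010010 01111001 10010101 11001110 00100010 00101010 11001011

Since ct = m ⊕ pad, XORing both sides with m gives pad = m ⊕ ct.
byte 0: 104 XOR 250 = 146
byte 1: 101 XOR  28 = 121
byte 2: 108 XOR 249 = 149
byte 3: 108 XOR 162 = 206
byte 4: 111 XOR  77 =  34
byte 5:  32 XOR  10 =  42
byte 6: 100 XOR 175 = 203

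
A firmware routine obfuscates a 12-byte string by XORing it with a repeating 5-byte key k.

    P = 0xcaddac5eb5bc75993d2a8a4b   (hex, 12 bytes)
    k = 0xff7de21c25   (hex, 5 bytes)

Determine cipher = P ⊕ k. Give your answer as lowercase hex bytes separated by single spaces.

35 a0 4e 42 90 43 08 7b 21 0f 75 36

The 5-byte key repeats, so the effective keystream is ff 7d e2 1c 25 ff 7d e2 1c 25 ff 7d.
byte 0: 202 ^ 255 =  53
byte 1: 221 ^ 125 = 160
byte 2: 172 ^ 226 =  78
byte 3:  94 ^  28 =  66
byte 4: 181 ^  37 = 144
byte 5: 188 ^ 255 =  67
byte 6: 117 ^ 125 =   8
byte 7: 153 ^ 226 = 123
byte 8:  61 ^  28 =  33
byte 9:  42 ^  37 =  15
byte 10: 138 ^ 255 = 117
byte 11:  75 ^ 125 =  54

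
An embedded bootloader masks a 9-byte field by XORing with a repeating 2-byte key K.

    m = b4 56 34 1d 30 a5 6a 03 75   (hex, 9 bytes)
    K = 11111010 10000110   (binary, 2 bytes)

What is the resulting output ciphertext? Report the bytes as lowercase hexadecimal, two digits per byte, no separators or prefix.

4ed0ce9bca2390858f

The 2-byte key repeats, so the effective keystream is fa 86 fa 86 fa 86 fa 86 fa.
byte 0: b4 ^ fa = 4e
byte 1: 56 ^ 86 = d0
byte 2: 34 ^ fa = ce
byte 3: 1d ^ 86 = 9b
byte 4: 30 ^ fa = ca
byte 5: a5 ^ 86 = 23
byte 6: 6a ^ fa = 90
byte 7: 03 ^ 86 = 85
byte 8: 75 ^ fa = 8f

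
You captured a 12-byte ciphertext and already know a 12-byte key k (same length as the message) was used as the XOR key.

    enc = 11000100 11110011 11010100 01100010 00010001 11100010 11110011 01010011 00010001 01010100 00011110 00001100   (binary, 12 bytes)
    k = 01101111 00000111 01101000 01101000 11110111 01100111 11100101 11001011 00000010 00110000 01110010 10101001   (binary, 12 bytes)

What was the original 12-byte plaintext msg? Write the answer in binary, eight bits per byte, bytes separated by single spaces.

11000100 XOR 01101111 = 10101011
11110011 XOR 00000111 = 11110100
11010100 XOR 01101000 = 10111100
01100010 XOR 01101000 = 00001010
00010001 XOR 11110111 = 11100110
11100010 XOR 01100111 = 10000101
11110011 XOR 11100101 = 00010110
01010011 XOR 11001011 = 10011000
00010001 XOR 00000010 = 00010011
01010100 XOR 00110000 = 01100100
00011110 XOR 01110010 = 01101100
00001100 XOR 10101001 = 10100101

10101011 11110100 10111100 00001010 11100110 10000101 00010110 10011000 00010011 01100100 01101100 10100101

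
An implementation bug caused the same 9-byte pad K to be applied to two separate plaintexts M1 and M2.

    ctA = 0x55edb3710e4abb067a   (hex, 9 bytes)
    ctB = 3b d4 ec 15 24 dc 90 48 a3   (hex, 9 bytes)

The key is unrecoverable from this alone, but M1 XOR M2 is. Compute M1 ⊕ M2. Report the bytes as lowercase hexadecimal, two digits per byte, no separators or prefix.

6e395f642a962b4ed9

ctA ⊕ ctB = (M1 ⊕ K) ⊕ (M2 ⊕ K) = M1 ⊕ M2 — the shared key cancels under XOR.
55 XOR 3b = 6e
ed XOR d4 = 39
b3 XOR ec = 5f
71 XOR 15 = 64
0e XOR 24 = 2a
4a XOR dc = 96
bb XOR 90 = 2b
06 XOR 48 = 4e
7a XOR a3 = d9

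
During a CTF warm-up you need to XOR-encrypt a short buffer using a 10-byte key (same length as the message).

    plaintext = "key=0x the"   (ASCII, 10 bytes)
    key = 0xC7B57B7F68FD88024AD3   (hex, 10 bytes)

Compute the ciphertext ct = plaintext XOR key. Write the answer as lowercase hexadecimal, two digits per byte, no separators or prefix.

XOR is its own inverse, so applying the key byte-wise gives the result directly.
6b ⊕ c7 = ac
65 ⊕ b5 = d0
79 ⊕ 7b = 02
3d ⊕ 7f = 42
30 ⊕ 68 = 58
78 ⊕ fd = 85
20 ⊕ 88 = a8
74 ⊕ 02 = 76
68 ⊕ 4a = 22
65 ⊕ d3 = b6

acd002425885a87622b6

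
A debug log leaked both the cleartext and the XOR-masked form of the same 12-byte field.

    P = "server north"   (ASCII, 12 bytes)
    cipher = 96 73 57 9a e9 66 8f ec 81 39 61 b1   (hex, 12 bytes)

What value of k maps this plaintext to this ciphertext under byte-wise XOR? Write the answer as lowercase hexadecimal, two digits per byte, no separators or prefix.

Since cipher = P ⊕ k, XORing both sides with P gives k = P ⊕ cipher.
73 XOR 96 = e5
65 XOR 73 = 16
72 XOR 57 = 25
76 XOR 9a = ec
65 XOR e9 = 8c
72 XOR 66 = 14
20 XOR 8f = af
6e XOR ec = 82
6f XOR 81 = ee
72 XOR 39 = 4b
74 XOR 61 = 15
68 XOR b1 = d9

e51625ec8c14af82ee4b15d9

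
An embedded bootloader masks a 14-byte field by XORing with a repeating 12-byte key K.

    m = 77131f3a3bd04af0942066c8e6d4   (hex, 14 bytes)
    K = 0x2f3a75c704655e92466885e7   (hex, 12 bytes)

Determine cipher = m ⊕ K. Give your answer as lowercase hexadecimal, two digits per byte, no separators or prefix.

The 12-byte key repeats, so the effective keystream is 2f 3a 75 c7 04 65 5e 92 46 68 85 e7 2f 3a.
byte 0: 77 XOR 2f = 58
byte 1: 13 XOR 3a = 29
byte 2: 1f XOR 75 = 6a
byte 3: 3a XOR c7 = fd
byte 4: 3b XOR 04 = 3f
byte 5: d0 XOR 65 = b5
byte 6: 4a XOR 5e = 14
byte 7: f0 XOR 92 = 62
byte 8: 94 XOR 46 = d2
byte 9: 20 XOR 68 = 48
byte 10: 66 XOR 85 = e3
byte 11: c8 XOR e7 = 2f
byte 12: e6 XOR 2f = c9
byte 13: d4 XOR 3a = ee

58296afd3fb51462d248e32fc9ee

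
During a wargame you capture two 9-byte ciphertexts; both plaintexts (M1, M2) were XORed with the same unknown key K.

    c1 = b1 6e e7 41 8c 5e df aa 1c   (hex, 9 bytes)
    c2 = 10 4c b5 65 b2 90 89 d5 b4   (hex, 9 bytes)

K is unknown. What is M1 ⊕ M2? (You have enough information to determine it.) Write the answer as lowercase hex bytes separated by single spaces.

a1 22 52 24 3e ce 56 7f a8

c1 ⊕ c2 = (M1 ⊕ K) ⊕ (M2 ⊕ K) = M1 ⊕ M2 — the shared key cancels under XOR.
b1 ^ 10 = a1
6e ^ 4c = 22
e7 ^ b5 = 52
41 ^ 65 = 24
8c ^ b2 = 3e
5e ^ 90 = ce
df ^ 89 = 56
aa ^ d5 = 7f
1c ^ b4 = a8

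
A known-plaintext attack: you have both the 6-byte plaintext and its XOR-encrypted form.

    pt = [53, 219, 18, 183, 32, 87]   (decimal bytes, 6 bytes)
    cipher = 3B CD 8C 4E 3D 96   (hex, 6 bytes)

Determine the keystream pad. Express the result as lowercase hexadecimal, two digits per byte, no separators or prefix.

0e169ef91dc1

Since cipher = pt ⊕ pad, XORing both sides with pt gives pad = pt ⊕ cipher.
 53 xor  59 =  14
219 xor 205 =  22
 18 xor 140 = 158
183 xor  78 = 249
 32 xor  61 =  29
 87 xor 150 = 193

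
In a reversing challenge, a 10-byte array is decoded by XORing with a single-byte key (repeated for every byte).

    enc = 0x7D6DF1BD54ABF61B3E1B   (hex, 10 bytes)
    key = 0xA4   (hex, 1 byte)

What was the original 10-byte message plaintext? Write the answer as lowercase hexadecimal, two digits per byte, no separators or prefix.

The 1-byte key repeats, so the effective keystream is a4 a4 a4 a4 a4 a4 a4 a4 a4 a4.
byte 0: 7d ⊕ a4 = d9
byte 1: 6d ⊕ a4 = c9
byte 2: f1 ⊕ a4 = 55
byte 3: bd ⊕ a4 = 19
byte 4: 54 ⊕ a4 = f0
byte 5: ab ⊕ a4 = 0f
byte 6: f6 ⊕ a4 = 52
byte 7: 1b ⊕ a4 = bf
byte 8: 3e ⊕ a4 = 9a
byte 9: 1b ⊕ a4 = bf

d9c95519f00f52bf9abf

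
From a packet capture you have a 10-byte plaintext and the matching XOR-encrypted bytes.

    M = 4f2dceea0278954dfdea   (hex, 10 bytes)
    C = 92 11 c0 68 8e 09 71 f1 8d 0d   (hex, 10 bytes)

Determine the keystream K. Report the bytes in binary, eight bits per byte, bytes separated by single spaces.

Since C = M ⊕ K, XORing both sides with M gives K = M ⊕ C.
byte 0: 4f ⊕ 92 = dd
byte 1: 2d ⊕ 11 = 3c
byte 2: ce ⊕ c0 = 0e
byte 3: ea ⊕ 68 = 82
byte 4: 02 ⊕ 8e = 8c
byte 5: 78 ⊕ 09 = 71
byte 6: 95 ⊕ 71 = e4
byte 7: 4d ⊕ f1 = bc
byte 8: fd ⊕ 8d = 70
byte 9: ea ⊕ 0d = e7

11011101 00111100 00001110 10000010 10001100 01110001 11100100 10111100 01110000 11100111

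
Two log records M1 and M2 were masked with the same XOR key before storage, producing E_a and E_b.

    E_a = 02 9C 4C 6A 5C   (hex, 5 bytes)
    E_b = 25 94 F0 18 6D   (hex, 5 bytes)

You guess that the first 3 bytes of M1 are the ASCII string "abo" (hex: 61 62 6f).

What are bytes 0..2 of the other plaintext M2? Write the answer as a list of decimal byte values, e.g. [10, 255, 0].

First, E_a ⊕ E_b = (M1 ⊕ K) ⊕ (M2 ⊕ K) = M1 ⊕ M2, so the key drops out. Then M2 = (M1 ⊕ M2) ⊕ M1 over the first 3 bytes.
byte 0: (02 xor 25) xor 61 = 27 xor 61 = 46
byte 1: (9c xor 94) xor 62 = 08 xor 62 = 6a
byte 2: (4c xor f0) xor 6f = bc xor 6f = d3

[70, 106, 211]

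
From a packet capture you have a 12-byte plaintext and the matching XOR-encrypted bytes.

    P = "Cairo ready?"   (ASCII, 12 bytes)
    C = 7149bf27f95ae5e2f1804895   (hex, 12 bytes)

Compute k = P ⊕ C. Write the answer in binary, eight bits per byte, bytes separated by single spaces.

00110010 00101000 11010110 01010101 10010110 01111010 10010111 10000111 10010000 11100100 00110001 10101010

Since C = P ⊕ k, XORing both sides with P gives k = P ⊕ C.
byte 0: 43 XOR 71 = 32
byte 1: 61 XOR 49 = 28
byte 2: 69 XOR bf = d6
byte 3: 72 XOR 27 = 55
byte 4: 6f XOR f9 = 96
byte 5: 20 XOR 5a = 7a
byte 6: 72 XOR e5 = 97
byte 7: 65 XOR e2 = 87
byte 8: 61 XOR f1 = 90
byte 9: 64 XOR 80 = e4
byte 10: 79 XOR 48 = 31
byte 11: 3f XOR 95 = aa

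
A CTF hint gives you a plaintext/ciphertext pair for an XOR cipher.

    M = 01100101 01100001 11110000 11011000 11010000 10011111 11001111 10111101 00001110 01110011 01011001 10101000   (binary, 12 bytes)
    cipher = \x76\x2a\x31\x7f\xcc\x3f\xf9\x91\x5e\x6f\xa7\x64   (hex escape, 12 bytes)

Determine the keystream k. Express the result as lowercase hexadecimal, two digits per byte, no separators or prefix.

134bc1a71ca0362c501cfecc

Since cipher = M ⊕ k, XORing both sides with M gives k = M ⊕ cipher.
65 xor 76 = 13
61 xor 2a = 4b
f0 xor 31 = c1
d8 xor 7f = a7
d0 xor cc = 1c
9f xor 3f = a0
cf xor f9 = 36
bd xor 91 = 2c
0e xor 5e = 50
73 xor 6f = 1c
59 xor a7 = fe
a8 xor 64 = cc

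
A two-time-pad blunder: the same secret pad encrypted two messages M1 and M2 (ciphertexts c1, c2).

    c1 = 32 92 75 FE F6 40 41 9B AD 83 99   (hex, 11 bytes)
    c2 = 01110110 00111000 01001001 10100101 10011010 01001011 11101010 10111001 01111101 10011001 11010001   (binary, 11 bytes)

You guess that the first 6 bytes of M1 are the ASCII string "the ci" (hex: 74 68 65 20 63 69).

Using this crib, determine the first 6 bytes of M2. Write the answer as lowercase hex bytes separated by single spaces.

First, c1 ⊕ c2 = (M1 ⊕ K) ⊕ (M2 ⊕ K) = M1 ⊕ M2, so the key drops out. Then M2 = (M1 ⊕ M2) ⊕ M1 over the first 6 bytes.
byte 0: (32 ⊕ 76) ⊕ 74 = 44 ⊕ 74 = 30
byte 1: (92 ⊕ 38) ⊕ 68 = aa ⊕ 68 = c2
byte 2: (75 ⊕ 49) ⊕ 65 = 3c ⊕ 65 = 59
byte 3: (fe ⊕ a5) ⊕ 20 = 5b ⊕ 20 = 7b
byte 4: (f6 ⊕ 9a) ⊕ 63 = 6c ⊕ 63 = 0f
byte 5: (40 ⊕ 4b) ⊕ 69 = 0b ⊕ 69 = 62

30 c2 59 7b 0f 62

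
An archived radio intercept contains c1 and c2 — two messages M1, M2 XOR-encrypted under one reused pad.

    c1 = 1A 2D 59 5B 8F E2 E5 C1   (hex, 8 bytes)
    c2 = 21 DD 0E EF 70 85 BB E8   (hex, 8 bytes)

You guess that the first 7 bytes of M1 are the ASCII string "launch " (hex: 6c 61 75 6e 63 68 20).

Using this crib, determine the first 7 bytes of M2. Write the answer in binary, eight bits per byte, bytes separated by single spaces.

01010111 10010001 00100010 11011010 10011100 00001111 01111110

First, c1 ⊕ c2 = (M1 ⊕ K) ⊕ (M2 ⊕ K) = M1 ⊕ M2, so the key drops out. Then M2 = (M1 ⊕ M2) ⊕ M1 over the first 7 bytes.
byte 0: (1a xor 21) xor 6c = 3b xor 6c = 57
byte 1: (2d xor dd) xor 61 = f0 xor 61 = 91
byte 2: (59 xor 0e) xor 75 = 57 xor 75 = 22
byte 3: (5b xor ef) xor 6e = b4 xor 6e = da
byte 4: (8f xor 70) xor 63 = ff xor 63 = 9c
byte 5: (e2 xor 85) xor 68 = 67 xor 68 = 0f
byte 6: (e5 xor bb) xor 20 = 5e xor 20 = 7e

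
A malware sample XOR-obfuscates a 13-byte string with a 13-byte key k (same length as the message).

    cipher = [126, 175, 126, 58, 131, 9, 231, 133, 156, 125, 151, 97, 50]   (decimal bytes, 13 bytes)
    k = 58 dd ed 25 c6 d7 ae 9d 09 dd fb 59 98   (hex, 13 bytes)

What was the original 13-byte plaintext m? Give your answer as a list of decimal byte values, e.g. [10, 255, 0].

7e xor 58 = 26
af xor dd = 72
7e xor ed = 93
3a xor 25 = 1f
83 xor c6 = 45
09 xor d7 = de
e7 xor ae = 49
85 xor 9d = 18
9c xor 09 = 95
7d xor dd = a0
97 xor fb = 6c
61 xor 59 = 38
32 xor 98 = aa

[38, 114, 147, 31, 69, 222, 73, 24, 149, 160, 108, 56, 170]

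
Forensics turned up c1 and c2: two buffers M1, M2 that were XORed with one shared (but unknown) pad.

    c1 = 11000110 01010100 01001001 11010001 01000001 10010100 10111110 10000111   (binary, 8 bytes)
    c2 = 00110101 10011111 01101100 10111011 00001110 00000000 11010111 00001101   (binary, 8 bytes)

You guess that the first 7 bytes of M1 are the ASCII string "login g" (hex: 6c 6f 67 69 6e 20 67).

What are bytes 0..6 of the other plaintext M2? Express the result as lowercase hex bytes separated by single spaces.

9f a4 42 03 21 b4 0e

First, c1 ⊕ c2 = (M1 ⊕ K) ⊕ (M2 ⊕ K) = M1 ⊕ M2, so the key drops out. Then M2 = (M1 ⊕ M2) ⊕ M1 over the first 7 bytes.
byte 0: (c6 ⊕ 35) ⊕ 6c = f3 ⊕ 6c = 9f
byte 1: (54 ⊕ 9f) ⊕ 6f = cb ⊕ 6f = a4
byte 2: (49 ⊕ 6c) ⊕ 67 = 25 ⊕ 67 = 42
byte 3: (d1 ⊕ bb) ⊕ 69 = 6a ⊕ 69 = 03
byte 4: (41 ⊕ 0e) ⊕ 6e = 4f ⊕ 6e = 21
byte 5: (94 ⊕ 00) ⊕ 20 = 94 ⊕ 20 = b4
byte 6: (be ⊕ d7) ⊕ 67 = 69 ⊕ 67 = 0e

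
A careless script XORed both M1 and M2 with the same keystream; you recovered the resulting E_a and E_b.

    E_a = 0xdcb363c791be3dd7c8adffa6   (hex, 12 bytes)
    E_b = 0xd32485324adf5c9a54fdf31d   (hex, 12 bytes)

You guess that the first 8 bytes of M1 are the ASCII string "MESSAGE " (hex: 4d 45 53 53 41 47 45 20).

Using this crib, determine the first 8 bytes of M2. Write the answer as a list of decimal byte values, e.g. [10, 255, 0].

First, E_a ⊕ E_b = (M1 ⊕ K) ⊕ (M2 ⊕ K) = M1 ⊕ M2, so the key drops out. Then M2 = (M1 ⊕ M2) ⊕ M1 over the first 8 bytes.
byte 0: (dc ⊕ d3) ⊕ 4d = 0f ⊕ 4d = 42
byte 1: (b3 ⊕ 24) ⊕ 45 = 97 ⊕ 45 = d2
byte 2: (63 ⊕ 85) ⊕ 53 = e6 ⊕ 53 = b5
byte 3: (c7 ⊕ 32) ⊕ 53 = f5 ⊕ 53 = a6
byte 4: (91 ⊕ 4a) ⊕ 41 = db ⊕ 41 = 9a
byte 5: (be ⊕ df) ⊕ 47 = 61 ⊕ 47 = 26
byte 6: (3d ⊕ 5c) ⊕ 45 = 61 ⊕ 45 = 24
byte 7: (d7 ⊕ 9a) ⊕ 20 = 4d ⊕ 20 = 6d

[66, 210, 181, 166, 154, 38, 36, 109]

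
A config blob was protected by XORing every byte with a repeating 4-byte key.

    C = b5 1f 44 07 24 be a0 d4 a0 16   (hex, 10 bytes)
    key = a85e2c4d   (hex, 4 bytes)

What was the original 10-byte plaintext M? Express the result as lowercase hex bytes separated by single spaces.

The 4-byte key repeats, so the effective keystream is a8 5e 2c 4d a8 5e 2c 4d a8 5e.
byte 0: b5 xor a8 = 1d
byte 1: 1f xor 5e = 41
byte 2: 44 xor 2c = 68
byte 3: 07 xor 4d = 4a
byte 4: 24 xor a8 = 8c
byte 5: be xor 5e = e0
byte 6: a0 xor 2c = 8c
byte 7: d4 xor 4d = 99
byte 8: a0 xor a8 = 08
byte 9: 16 xor 5e = 48

1d 41 68 4a 8c e0 8c 99 08 48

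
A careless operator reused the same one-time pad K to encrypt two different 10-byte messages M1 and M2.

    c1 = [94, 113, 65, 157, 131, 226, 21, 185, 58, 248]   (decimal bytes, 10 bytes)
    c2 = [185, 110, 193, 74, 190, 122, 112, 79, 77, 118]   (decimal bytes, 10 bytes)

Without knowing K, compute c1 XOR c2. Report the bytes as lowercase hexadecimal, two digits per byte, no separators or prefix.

c1 ⊕ c2 = (M1 ⊕ K) ⊕ (M2 ⊕ K) = M1 ⊕ M2 — the shared key cancels under XOR.
01011110 xor 10111001 = 11100111
01110001 xor 01101110 = 00011111
01000001 xor 11000001 = 10000000
10011101 xor 01001010 = 11010111
10000011 xor 10111110 = 00111101
11100010 xor 01111010 = 10011000
00010101 xor 01110000 = 01100101
10111001 xor 01001111 = 11110110
00111010 xor 01001101 = 01110111
11111000 xor 01110110 = 10001110

e71f80d73d9865f6778e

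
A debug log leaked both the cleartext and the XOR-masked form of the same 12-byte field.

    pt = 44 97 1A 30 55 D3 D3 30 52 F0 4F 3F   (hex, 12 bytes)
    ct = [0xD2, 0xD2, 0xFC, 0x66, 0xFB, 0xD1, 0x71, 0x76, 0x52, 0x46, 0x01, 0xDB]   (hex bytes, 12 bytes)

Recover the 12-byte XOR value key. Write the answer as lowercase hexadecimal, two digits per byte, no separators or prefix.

9645e656ae02a24600b64ee4

Since ct = pt ⊕ key, XORing both sides with pt gives key = pt ⊕ ct.
44 ⊕ d2 = 96
97 ⊕ d2 = 45
1a ⊕ fc = e6
30 ⊕ 66 = 56
55 ⊕ fb = ae
d3 ⊕ d1 = 02
d3 ⊕ 71 = a2
30 ⊕ 76 = 46
52 ⊕ 52 = 00
f0 ⊕ 46 = b6
4f ⊕ 01 = 4e
3f ⊕ db = e4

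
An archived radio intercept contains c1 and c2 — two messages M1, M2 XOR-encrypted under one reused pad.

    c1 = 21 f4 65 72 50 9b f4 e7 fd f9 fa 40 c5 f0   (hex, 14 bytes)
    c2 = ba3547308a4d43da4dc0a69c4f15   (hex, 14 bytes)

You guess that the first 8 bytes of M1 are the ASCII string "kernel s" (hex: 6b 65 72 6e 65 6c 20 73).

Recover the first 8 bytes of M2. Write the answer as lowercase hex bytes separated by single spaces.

First, c1 ⊕ c2 = (M1 ⊕ K) ⊕ (M2 ⊕ K) = M1 ⊕ M2, so the key drops out. Then M2 = (M1 ⊕ M2) ⊕ M1 over the first 8 bytes.
byte 0: (21 XOR ba) XOR 6b = 9b XOR 6b = f0
byte 1: (f4 XOR 35) XOR 65 = c1 XOR 65 = a4
byte 2: (65 XOR 47) XOR 72 = 22 XOR 72 = 50
byte 3: (72 XOR 30) XOR 6e = 42 XOR 6e = 2c
byte 4: (50 XOR 8a) XOR 65 = da XOR 65 = bf
byte 5: (9b XOR 4d) XOR 6c = d6 XOR 6c = ba
byte 6: (f4 XOR 43) XOR 20 = b7 XOR 20 = 97
byte 7: (e7 XOR da) XOR 73 = 3d XOR 73 = 4e

f0 a4 50 2c bf ba 97 4e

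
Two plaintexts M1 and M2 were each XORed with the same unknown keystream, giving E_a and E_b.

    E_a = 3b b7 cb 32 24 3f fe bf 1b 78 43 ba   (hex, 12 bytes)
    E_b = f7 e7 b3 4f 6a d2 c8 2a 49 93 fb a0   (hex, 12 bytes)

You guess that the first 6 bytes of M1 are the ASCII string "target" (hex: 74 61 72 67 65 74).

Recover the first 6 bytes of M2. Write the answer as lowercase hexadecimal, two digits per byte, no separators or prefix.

First, E_a ⊕ E_b = (M1 ⊕ K) ⊕ (M2 ⊕ K) = M1 ⊕ M2, so the key drops out. Then M2 = (M1 ⊕ M2) ⊕ M1 over the first 6 bytes.
byte 0: (3b ⊕ f7) ⊕ 74 = cc ⊕ 74 = b8
byte 1: (b7 ⊕ e7) ⊕ 61 = 50 ⊕ 61 = 31
byte 2: (cb ⊕ b3) ⊕ 72 = 78 ⊕ 72 = 0a
byte 3: (32 ⊕ 4f) ⊕ 67 = 7d ⊕ 67 = 1a
byte 4: (24 ⊕ 6a) ⊕ 65 = 4e ⊕ 65 = 2b
byte 5: (3f ⊕ d2) ⊕ 74 = ed ⊕ 74 = 99

b8310a1a2b99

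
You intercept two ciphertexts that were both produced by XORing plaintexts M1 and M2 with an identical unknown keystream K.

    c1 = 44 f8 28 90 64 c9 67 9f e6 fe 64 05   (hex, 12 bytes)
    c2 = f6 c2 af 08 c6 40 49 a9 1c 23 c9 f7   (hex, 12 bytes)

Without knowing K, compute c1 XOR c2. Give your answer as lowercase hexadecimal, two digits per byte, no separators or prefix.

c1 ⊕ c2 = (M1 ⊕ K) ⊕ (M2 ⊕ K) = M1 ⊕ M2 — the shared key cancels under XOR.
 68 ⊕ 246 = 178
248 ⊕ 194 =  58
 40 ⊕ 175 = 135
144 ⊕   8 = 152
100 ⊕ 198 = 162
201 ⊕  64 = 137
103 ⊕  73 =  46
159 ⊕ 169 =  54
230 ⊕  28 = 250
254 ⊕  35 = 221
100 ⊕ 201 = 173
  5 ⊕ 247 = 242

b23a8798a2892e36faddadf2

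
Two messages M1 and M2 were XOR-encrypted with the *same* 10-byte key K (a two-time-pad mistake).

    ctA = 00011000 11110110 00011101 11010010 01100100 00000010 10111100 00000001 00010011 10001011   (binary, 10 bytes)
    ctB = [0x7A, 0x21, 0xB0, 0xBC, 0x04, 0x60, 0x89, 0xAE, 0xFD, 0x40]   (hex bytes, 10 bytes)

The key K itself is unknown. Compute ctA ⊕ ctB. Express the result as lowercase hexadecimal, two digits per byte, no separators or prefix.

ctA ⊕ ctB = (M1 ⊕ K) ⊕ (M2 ⊕ K) = M1 ⊕ M2 — the shared key cancels under XOR.
 24 xor 122 =  98
246 xor  33 = 215
 29 xor 176 = 173
210 xor 188 = 110
100 xor   4 =  96
  2 xor  96 =  98
188 xor 137 =  53
  1 xor 174 = 175
 19 xor 253 = 238
139 xor  64 = 203

62d7ad6e606235afeecb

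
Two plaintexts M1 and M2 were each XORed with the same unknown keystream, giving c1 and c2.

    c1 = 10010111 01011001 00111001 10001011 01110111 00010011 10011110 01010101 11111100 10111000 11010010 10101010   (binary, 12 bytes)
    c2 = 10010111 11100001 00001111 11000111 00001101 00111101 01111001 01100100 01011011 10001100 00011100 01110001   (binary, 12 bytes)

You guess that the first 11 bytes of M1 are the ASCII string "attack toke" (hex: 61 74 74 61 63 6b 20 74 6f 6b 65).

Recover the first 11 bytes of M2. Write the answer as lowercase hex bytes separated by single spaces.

First, c1 ⊕ c2 = (M1 ⊕ K) ⊕ (M2 ⊕ K) = M1 ⊕ M2, so the key drops out. Then M2 = (M1 ⊕ M2) ⊕ M1 over the first 11 bytes.
byte 0: (97 ⊕ 97) ⊕ 61 = 00 ⊕ 61 = 61
byte 1: (59 ⊕ e1) ⊕ 74 = b8 ⊕ 74 = cc
byte 2: (39 ⊕ 0f) ⊕ 74 = 36 ⊕ 74 = 42
byte 3: (8b ⊕ c7) ⊕ 61 = 4c ⊕ 61 = 2d
byte 4: (77 ⊕ 0d) ⊕ 63 = 7a ⊕ 63 = 19
byte 5: (13 ⊕ 3d) ⊕ 6b = 2e ⊕ 6b = 45
byte 6: (9e ⊕ 79) ⊕ 20 = e7 ⊕ 20 = c7
byte 7: (55 ⊕ 64) ⊕ 74 = 31 ⊕ 74 = 45
byte 8: (fc ⊕ 5b) ⊕ 6f = a7 ⊕ 6f = c8
byte 9: (b8 ⊕ 8c) ⊕ 6b = 34 ⊕ 6b = 5f
byte 10: (d2 ⊕ 1c) ⊕ 65 = ce ⊕ 65 = ab

61 cc 42 2d 19 45 c7 45 c8 5f ab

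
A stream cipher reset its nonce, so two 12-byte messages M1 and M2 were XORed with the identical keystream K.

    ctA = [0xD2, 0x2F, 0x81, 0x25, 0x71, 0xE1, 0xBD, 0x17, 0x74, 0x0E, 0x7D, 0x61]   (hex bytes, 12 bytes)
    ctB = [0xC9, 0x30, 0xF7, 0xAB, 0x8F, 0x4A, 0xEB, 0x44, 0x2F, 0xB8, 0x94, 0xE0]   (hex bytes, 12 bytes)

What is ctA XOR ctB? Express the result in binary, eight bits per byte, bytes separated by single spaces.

ctA ⊕ ctB = (M1 ⊕ K) ⊕ (M2 ⊕ K) = M1 ⊕ M2 — the shared key cancels under XOR.
byte 0: d2 xor c9 = 1b
byte 1: 2f xor 30 = 1f
byte 2: 81 xor f7 = 76
byte 3: 25 xor ab = 8e
byte 4: 71 xor 8f = fe
byte 5: e1 xor 4a = ab
byte 6: bd xor eb = 56
byte 7: 17 xor 44 = 53
byte 8: 74 xor 2f = 5b
byte 9: 0e xor b8 = b6
byte 10: 7d xor 94 = e9
byte 11: 61 xor e0 = 81

00011011 00011111 01110110 10001110 11111110 10101011 01010110 01010011 01011011 10110110 11101001 10000001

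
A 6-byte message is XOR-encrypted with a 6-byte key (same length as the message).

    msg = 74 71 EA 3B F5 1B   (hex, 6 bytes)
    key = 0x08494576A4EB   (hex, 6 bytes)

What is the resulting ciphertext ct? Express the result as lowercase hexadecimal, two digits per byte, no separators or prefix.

XOR is its own inverse, so applying the key byte-wise gives the result directly.
byte 0: 01110100 ^ 00001000 = 01111100
byte 1: 01110001 ^ 01001001 = 00111000
byte 2: 11101010 ^ 01000101 = 10101111
byte 3: 00111011 ^ 01110110 = 01001101
byte 4: 11110101 ^ 10100100 = 01010001
byte 5: 00011011 ^ 11101011 = 11110000

7c38af4d51f0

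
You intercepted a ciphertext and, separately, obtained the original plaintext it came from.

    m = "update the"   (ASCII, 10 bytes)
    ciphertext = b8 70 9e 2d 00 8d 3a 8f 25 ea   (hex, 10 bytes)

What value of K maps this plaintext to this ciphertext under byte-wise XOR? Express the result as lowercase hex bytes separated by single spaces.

Since ciphertext = m ⊕ K, XORing both sides with m gives K = m ⊕ ciphertext.
byte 0: 01110101 ^ 10111000 = 11001101
byte 1: 01110000 ^ 01110000 = 00000000
byte 2: 01100100 ^ 10011110 = 11111010
byte 3: 01100001 ^ 00101101 = 01001100
byte 4: 01110100 ^ 00000000 = 01110100
byte 5: 01100101 ^ 10001101 = 11101000
byte 6: 00100000 ^ 00111010 = 00011010
byte 7: 01110100 ^ 10001111 = 11111011
byte 8: 01101000 ^ 00100101 = 01001101
byte 9: 01100101 ^ 11101010 = 10001111

cd 00 fa 4c 74 e8 1a fb 4d 8f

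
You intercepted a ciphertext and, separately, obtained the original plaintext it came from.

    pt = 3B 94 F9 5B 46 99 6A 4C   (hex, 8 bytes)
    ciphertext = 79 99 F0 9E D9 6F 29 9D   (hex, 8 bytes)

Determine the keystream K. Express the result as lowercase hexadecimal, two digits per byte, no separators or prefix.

420d09c59ff643d1

Since ciphertext = pt ⊕ K, XORing both sides with pt gives K = pt ⊕ ciphertext.
byte 0: 00111011 ^ 01111001 = 01000010
byte 1: 10010100 ^ 10011001 = 00001101
byte 2: 11111001 ^ 11110000 = 00001001
byte 3: 01011011 ^ 10011110 = 11000101
byte 4: 01000110 ^ 11011001 = 10011111
byte 5: 10011001 ^ 01101111 = 11110110
byte 6: 01101010 ^ 00101001 = 01000011
byte 7: 01001100 ^ 10011101 = 11010001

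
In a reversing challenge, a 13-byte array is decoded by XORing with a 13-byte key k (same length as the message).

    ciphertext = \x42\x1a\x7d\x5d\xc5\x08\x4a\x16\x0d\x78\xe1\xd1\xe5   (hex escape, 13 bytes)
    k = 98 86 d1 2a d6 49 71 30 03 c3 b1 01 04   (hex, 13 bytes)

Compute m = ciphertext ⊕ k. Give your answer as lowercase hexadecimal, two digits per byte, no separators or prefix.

da9cac7713413b260ebb50d0e1

42 ⊕ 98 = da
1a ⊕ 86 = 9c
7d ⊕ d1 = ac
5d ⊕ 2a = 77
c5 ⊕ d6 = 13
08 ⊕ 49 = 41
4a ⊕ 71 = 3b
16 ⊕ 30 = 26
0d ⊕ 03 = 0e
78 ⊕ c3 = bb
e1 ⊕ b1 = 50
d1 ⊕ 01 = d0
e5 ⊕ 04 = e1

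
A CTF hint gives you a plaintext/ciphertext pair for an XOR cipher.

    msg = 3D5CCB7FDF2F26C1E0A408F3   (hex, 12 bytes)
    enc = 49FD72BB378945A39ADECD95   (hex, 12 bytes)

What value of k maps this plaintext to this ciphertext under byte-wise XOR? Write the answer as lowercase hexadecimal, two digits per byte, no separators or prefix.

Since enc = msg ⊕ k, XORing both sides with msg gives k = msg ⊕ enc.
3d xor 49 = 74
5c xor fd = a1
cb xor 72 = b9
7f xor bb = c4
df xor 37 = e8
2f xor 89 = a6
26 xor 45 = 63
c1 xor a3 = 62
e0 xor 9a = 7a
a4 xor de = 7a
08 xor cd = c5
f3 xor 95 = 66

74a1b9c4e8a663627a7ac566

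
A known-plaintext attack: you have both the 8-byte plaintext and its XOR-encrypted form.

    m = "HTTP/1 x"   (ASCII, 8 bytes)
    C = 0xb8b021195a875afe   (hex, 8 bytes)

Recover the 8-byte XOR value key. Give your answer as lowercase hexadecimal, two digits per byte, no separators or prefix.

f0e4754975b67a86

Since C = m ⊕ key, XORing both sides with m gives key = m ⊕ C.
48 xor b8 = f0
54 xor b0 = e4
54 xor 21 = 75
50 xor 19 = 49
2f xor 5a = 75
31 xor 87 = b6
20 xor 5a = 7a
78 xor fe = 86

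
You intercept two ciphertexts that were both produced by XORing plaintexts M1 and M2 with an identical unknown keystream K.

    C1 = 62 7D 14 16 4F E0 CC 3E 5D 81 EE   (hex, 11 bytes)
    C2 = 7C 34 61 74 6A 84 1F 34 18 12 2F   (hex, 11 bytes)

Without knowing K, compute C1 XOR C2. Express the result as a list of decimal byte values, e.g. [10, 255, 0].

[30, 73, 117, 98, 37, 100, 211, 10, 69, 147, 193]

C1 ⊕ C2 = (M1 ⊕ K) ⊕ (M2 ⊕ K) = M1 ⊕ M2 — the shared key cancels under XOR.
byte 0: 01100010 XOR 01111100 = 00011110
byte 1: 01111101 XOR 00110100 = 01001001
byte 2: 00010100 XOR 01100001 = 01110101
byte 3: 00010110 XOR 01110100 = 01100010
byte 4: 01001111 XOR 01101010 = 00100101
byte 5: 11100000 XOR 10000100 = 01100100
byte 6: 11001100 XOR 00011111 = 11010011
byte 7: 00111110 XOR 00110100 = 00001010
byte 8: 01011101 XOR 00011000 = 01000101
byte 9: 10000001 XOR 00010010 = 10010011
byte 10: 11101110 XOR 00101111 = 11000001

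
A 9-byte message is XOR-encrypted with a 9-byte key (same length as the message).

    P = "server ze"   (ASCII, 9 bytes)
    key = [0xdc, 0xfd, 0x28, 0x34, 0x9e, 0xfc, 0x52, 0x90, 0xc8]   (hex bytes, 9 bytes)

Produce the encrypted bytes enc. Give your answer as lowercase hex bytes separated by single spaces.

XOR is its own inverse, so applying the key byte-wise gives the result directly.
115 xor 220 = 175
101 xor 253 = 152
114 xor  40 =  90
118 xor  52 =  66
101 xor 158 = 251
114 xor 252 = 142
 32 xor  82 = 114
122 xor 144 = 234
101 xor 200 = 173

af 98 5a 42 fb 8e 72 ea ad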